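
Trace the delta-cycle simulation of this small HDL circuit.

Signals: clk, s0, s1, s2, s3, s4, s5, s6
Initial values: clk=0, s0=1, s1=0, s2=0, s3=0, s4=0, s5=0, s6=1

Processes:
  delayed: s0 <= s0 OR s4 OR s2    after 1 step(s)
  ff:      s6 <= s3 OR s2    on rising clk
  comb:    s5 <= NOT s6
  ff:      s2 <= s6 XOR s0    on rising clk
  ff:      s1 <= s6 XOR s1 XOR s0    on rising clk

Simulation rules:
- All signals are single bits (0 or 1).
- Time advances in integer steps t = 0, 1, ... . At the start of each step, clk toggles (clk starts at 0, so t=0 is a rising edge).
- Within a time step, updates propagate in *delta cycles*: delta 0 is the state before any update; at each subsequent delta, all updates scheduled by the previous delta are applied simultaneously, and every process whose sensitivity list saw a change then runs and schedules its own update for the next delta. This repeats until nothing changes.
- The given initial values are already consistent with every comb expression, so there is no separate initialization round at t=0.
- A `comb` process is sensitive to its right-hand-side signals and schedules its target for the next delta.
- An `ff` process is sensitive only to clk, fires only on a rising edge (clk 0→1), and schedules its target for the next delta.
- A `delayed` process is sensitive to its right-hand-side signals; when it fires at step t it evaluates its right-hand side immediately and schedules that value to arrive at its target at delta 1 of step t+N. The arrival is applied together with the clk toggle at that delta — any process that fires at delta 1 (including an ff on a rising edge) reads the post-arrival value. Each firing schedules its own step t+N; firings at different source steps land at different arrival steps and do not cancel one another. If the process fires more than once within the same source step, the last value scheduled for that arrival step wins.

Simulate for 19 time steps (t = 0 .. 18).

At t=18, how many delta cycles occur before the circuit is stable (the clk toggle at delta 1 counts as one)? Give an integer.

2

[bits: s0,s5,clk,s3,s4,s2,s1,s6]
t=0: Δ0=10000001 Δ1=10100001 Δ2=10100000 Δ3=11100000 | 3Δ
t=1: Δ0=11100000 Δ1=11000000 | 1Δ
t=2: Δ0=11000000 Δ1=11100000 Δ2=11100110 | 2Δ
t=3: Δ0=11100110 Δ1=11000110 | 1Δ
t=4: Δ0=11000110 Δ1=11100110 Δ2=11100101 Δ3=10100101 | 3Δ
t=5: Δ0=10100101 Δ1=10000101 | 1Δ
t=6: Δ0=10000101 Δ1=10100101 Δ2=10100001 | 2Δ
t=7: Δ0=10100001 Δ1=10000001 | 1Δ
t=8: Δ0=10000001 Δ1=10100001 Δ2=10100000 Δ3=11100000 | 3Δ
t=9: Δ0=11100000 Δ1=11000000 | 1Δ
t=10: Δ0=11000000 Δ1=11100000 Δ2=11100110 | 2Δ
t=11: Δ0=11100110 Δ1=11000110 | 1Δ
t=12: Δ0=11000110 Δ1=11100110 Δ2=11100101 Δ3=10100101 | 3Δ
t=13: Δ0=10100101 Δ1=10000101 | 1Δ
t=14: Δ0=10000101 Δ1=10100101 Δ2=10100001 | 2Δ
t=15: Δ0=10100001 Δ1=10000001 | 1Δ
t=16: Δ0=10000001 Δ1=10100001 Δ2=10100000 Δ3=11100000 | 3Δ
t=17: Δ0=11100000 Δ1=11000000 | 1Δ
t=18: Δ0=11000000 Δ1=11100000 Δ2=11100110 | 2Δ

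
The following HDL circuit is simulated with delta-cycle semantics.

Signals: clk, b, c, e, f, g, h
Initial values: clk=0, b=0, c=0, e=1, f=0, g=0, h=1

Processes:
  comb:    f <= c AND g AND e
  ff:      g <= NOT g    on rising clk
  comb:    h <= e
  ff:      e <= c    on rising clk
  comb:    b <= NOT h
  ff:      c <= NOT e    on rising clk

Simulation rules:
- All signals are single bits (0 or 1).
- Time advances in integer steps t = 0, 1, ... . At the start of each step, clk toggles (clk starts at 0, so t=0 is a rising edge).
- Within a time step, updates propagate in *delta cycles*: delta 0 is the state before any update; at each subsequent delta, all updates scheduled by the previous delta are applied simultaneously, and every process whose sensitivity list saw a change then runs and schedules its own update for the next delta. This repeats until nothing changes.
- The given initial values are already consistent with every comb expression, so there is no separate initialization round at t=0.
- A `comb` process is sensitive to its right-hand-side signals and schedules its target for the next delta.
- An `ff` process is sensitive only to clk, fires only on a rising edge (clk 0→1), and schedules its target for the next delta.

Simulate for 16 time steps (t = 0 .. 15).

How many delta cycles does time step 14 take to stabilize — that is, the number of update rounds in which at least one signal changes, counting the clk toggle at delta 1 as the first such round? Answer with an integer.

3

t=0 Δ0: g=0 c=0 clk=0 f=0 e=1 h=1 b=0
  Δ1: clk:0→1
  Δ2: g:0→1, e:1→0
  Δ3: h:1→0
  Δ4: b:0→1
  (4Δ to stable)
t=1 Δ0: g=1 c=0 clk=1 f=0 e=0 h=0 b=1
  Δ1: clk:1→0
  (1Δ to stable)
t=2 Δ0: g=1 c=0 clk=0 f=0 e=0 h=0 b=1
  Δ1: clk:0→1
  Δ2: g:1→0, c:0→1
  (2Δ to stable)
t=3 Δ0: g=0 c=1 clk=1 f=0 e=0 h=0 b=1
  Δ1: clk:1→0
  (1Δ to stable)
t=4 Δ0: g=0 c=1 clk=0 f=0 e=0 h=0 b=1
  Δ1: clk:0→1
  Δ2: g:0→1, e:0→1
  Δ3: f:0→1, h:0→1
  Δ4: b:1→0
  (4Δ to stable)
t=5 Δ0: g=1 c=1 clk=1 f=1 e=1 h=1 b=0
  Δ1: clk:1→0
  (1Δ to stable)
t=6 Δ0: g=1 c=1 clk=0 f=1 e=1 h=1 b=0
  Δ1: clk:0→1
  Δ2: g:1→0, c:1→0
  Δ3: f:1→0
  (3Δ to stable)
t=7 Δ0: g=0 c=0 clk=1 f=0 e=1 h=1 b=0
  Δ1: clk:1→0
  (1Δ to stable)
t=8 Δ0: g=0 c=0 clk=0 f=0 e=1 h=1 b=0
  Δ1: clk:0→1
  Δ2: g:0→1, e:1→0
  Δ3: h:1→0
  Δ4: b:0→1
  (4Δ to stable)
t=9 Δ0: g=1 c=0 clk=1 f=0 e=0 h=0 b=1
  Δ1: clk:1→0
  (1Δ to stable)
t=10 Δ0: g=1 c=0 clk=0 f=0 e=0 h=0 b=1
  Δ1: clk:0→1
  Δ2: g:1→0, c:0→1
  (2Δ to stable)
t=11 Δ0: g=0 c=1 clk=1 f=0 e=0 h=0 b=1
  Δ1: clk:1→0
  (1Δ to stable)
t=12 Δ0: g=0 c=1 clk=0 f=0 e=0 h=0 b=1
  Δ1: clk:0→1
  Δ2: g:0→1, e:0→1
  Δ3: f:0→1, h:0→1
  Δ4: b:1→0
  (4Δ to stable)
t=13 Δ0: g=1 c=1 clk=1 f=1 e=1 h=1 b=0
  Δ1: clk:1→0
  (1Δ to stable)
t=14 Δ0: g=1 c=1 clk=0 f=1 e=1 h=1 b=0
  Δ1: clk:0→1
  Δ2: g:1→0, c:1→0
  Δ3: f:1→0
  (3Δ to stable)
t=15 Δ0: g=0 c=0 clk=1 f=0 e=1 h=1 b=0
  Δ1: clk:1→0
  (1Δ to stable)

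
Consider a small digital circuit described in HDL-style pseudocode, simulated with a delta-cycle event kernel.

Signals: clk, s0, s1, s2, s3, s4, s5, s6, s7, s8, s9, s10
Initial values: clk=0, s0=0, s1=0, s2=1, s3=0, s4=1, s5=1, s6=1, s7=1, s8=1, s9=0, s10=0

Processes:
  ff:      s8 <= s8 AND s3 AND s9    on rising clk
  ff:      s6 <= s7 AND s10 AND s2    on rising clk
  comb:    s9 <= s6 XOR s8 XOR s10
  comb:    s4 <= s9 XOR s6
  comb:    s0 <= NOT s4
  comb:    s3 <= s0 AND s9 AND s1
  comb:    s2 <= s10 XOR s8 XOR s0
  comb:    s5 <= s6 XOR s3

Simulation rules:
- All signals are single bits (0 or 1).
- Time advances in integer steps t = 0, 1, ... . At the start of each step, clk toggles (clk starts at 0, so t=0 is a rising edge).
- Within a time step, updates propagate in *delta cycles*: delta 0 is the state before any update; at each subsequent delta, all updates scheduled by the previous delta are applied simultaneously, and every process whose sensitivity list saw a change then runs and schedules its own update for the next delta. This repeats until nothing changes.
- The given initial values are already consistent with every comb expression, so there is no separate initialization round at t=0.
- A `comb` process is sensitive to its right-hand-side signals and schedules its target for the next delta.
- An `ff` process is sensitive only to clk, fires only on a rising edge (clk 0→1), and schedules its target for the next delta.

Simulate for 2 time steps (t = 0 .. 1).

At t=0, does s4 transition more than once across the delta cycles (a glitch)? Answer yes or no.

[bits: s1,s2,s7,s8,s6,clk,s9,s3,s0,s4,s5,s10]
t=0: Δ0=011110000110 Δ1=011111000110 Δ2=011001000110 Δ3=001001000000 Δ4=001001001000 Δ5=011001001000 | 5Δ
t=1: Δ0=011001001000 Δ1=011000001000 | 1Δ

no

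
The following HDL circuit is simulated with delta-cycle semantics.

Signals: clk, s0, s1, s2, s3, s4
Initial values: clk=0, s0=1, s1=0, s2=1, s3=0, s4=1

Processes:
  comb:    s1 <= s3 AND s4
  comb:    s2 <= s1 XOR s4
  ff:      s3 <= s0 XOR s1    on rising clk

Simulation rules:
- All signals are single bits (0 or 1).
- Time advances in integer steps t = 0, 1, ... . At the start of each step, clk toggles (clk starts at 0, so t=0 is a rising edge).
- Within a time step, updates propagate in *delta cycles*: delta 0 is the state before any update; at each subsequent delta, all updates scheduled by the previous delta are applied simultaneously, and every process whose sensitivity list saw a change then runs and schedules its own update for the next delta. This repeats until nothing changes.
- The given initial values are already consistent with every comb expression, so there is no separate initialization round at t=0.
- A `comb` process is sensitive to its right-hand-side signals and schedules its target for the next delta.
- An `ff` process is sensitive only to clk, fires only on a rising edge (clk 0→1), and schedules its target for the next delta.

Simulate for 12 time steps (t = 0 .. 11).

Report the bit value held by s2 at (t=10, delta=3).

0

t=0 Δ0: clk=0 s3=0 s0=1 s1=0 s2=1 s4=1
  Δ1: clk:0→1
  Δ2: s3:0→1
  Δ3: s1:0→1
  Δ4: s2:1→0
  (4Δ to stable)
t=1 Δ0: clk=1 s3=1 s0=1 s1=1 s2=0 s4=1
  Δ1: clk:1→0
  (1Δ to stable)
t=2 Δ0: clk=0 s3=1 s0=1 s1=1 s2=0 s4=1
  Δ1: clk:0→1
  Δ2: s3:1→0
  Δ3: s1:1→0
  Δ4: s2:0→1
  (4Δ to stable)
t=3 Δ0: clk=1 s3=0 s0=1 s1=0 s2=1 s4=1
  Δ1: clk:1→0
  (1Δ to stable)
t=4 Δ0: clk=0 s3=0 s0=1 s1=0 s2=1 s4=1
  Δ1: clk:0→1
  Δ2: s3:0→1
  Δ3: s1:0→1
  Δ4: s2:1→0
  (4Δ to stable)
t=5 Δ0: clk=1 s3=1 s0=1 s1=1 s2=0 s4=1
  Δ1: clk:1→0
  (1Δ to stable)
t=6 Δ0: clk=0 s3=1 s0=1 s1=1 s2=0 s4=1
  Δ1: clk:0→1
  Δ2: s3:1→0
  Δ3: s1:1→0
  Δ4: s2:0→1
  (4Δ to stable)
t=7 Δ0: clk=1 s3=0 s0=1 s1=0 s2=1 s4=1
  Δ1: clk:1→0
  (1Δ to stable)
t=8 Δ0: clk=0 s3=0 s0=1 s1=0 s2=1 s4=1
  Δ1: clk:0→1
  Δ2: s3:0→1
  Δ3: s1:0→1
  Δ4: s2:1→0
  (4Δ to stable)
t=9 Δ0: clk=1 s3=1 s0=1 s1=1 s2=0 s4=1
  Δ1: clk:1→0
  (1Δ to stable)
t=10 Δ0: clk=0 s3=1 s0=1 s1=1 s2=0 s4=1
  Δ1: clk:0→1
  Δ2: s3:1→0
  Δ3: s1:1→0
  Δ4: s2:0→1
  (4Δ to stable)
t=11 Δ0: clk=1 s3=0 s0=1 s1=0 s2=1 s4=1
  Δ1: clk:1→0
  (1Δ to stable)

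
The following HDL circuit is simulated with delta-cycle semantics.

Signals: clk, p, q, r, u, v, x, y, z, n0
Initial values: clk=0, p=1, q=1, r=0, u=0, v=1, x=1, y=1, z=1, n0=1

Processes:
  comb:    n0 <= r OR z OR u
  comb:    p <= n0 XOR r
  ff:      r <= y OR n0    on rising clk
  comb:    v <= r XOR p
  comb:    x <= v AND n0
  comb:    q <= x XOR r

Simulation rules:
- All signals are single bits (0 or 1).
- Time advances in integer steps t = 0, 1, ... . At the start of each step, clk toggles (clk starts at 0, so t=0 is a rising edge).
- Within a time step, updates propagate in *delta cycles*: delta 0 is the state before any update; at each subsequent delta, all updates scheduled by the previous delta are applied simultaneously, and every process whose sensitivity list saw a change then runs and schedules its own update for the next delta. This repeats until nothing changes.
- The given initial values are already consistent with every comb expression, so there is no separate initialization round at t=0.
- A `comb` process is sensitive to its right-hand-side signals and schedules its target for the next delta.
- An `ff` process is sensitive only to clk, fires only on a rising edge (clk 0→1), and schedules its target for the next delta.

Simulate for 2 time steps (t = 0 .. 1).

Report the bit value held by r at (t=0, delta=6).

t=0 Δ0: v=1 q=1 n0=1 u=0 clk=0 x=1 z=1 y=1 r=0 p=1
  Δ1: clk:0→1
  Δ2: r:0→1
  Δ3: v:1→0, q:1→0, p:1→0
  Δ4: v:0→1, x:1→0
  Δ5: q:0→1, x:0→1
  Δ6: q:1→0
  (6Δ to stable)
t=1 Δ0: v=1 q=0 n0=1 u=0 clk=1 x=1 z=1 y=1 r=1 p=0
  Δ1: clk:1→0
  (1Δ to stable)

1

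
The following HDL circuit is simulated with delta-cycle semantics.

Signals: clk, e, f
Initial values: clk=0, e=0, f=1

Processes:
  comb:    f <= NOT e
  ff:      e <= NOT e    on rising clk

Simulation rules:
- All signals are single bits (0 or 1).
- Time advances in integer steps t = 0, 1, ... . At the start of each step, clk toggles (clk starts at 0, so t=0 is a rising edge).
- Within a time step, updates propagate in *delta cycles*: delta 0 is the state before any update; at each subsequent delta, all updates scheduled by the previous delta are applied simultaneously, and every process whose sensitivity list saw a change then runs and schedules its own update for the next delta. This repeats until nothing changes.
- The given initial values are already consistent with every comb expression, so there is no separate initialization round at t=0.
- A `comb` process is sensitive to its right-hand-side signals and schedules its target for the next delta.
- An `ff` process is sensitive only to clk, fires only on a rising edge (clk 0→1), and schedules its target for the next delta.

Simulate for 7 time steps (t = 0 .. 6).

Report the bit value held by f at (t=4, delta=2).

1

[bits: clk,f,e]
t=0: Δ0=010 Δ1=110 Δ2=111 Δ3=101 | 3Δ
t=1: Δ0=101 Δ1=001 | 1Δ
t=2: Δ0=001 Δ1=101 Δ2=100 Δ3=110 | 3Δ
t=3: Δ0=110 Δ1=010 | 1Δ
t=4: Δ0=010 Δ1=110 Δ2=111 Δ3=101 | 3Δ
t=5: Δ0=101 Δ1=001 | 1Δ
t=6: Δ0=001 Δ1=101 Δ2=100 Δ3=110 | 3Δ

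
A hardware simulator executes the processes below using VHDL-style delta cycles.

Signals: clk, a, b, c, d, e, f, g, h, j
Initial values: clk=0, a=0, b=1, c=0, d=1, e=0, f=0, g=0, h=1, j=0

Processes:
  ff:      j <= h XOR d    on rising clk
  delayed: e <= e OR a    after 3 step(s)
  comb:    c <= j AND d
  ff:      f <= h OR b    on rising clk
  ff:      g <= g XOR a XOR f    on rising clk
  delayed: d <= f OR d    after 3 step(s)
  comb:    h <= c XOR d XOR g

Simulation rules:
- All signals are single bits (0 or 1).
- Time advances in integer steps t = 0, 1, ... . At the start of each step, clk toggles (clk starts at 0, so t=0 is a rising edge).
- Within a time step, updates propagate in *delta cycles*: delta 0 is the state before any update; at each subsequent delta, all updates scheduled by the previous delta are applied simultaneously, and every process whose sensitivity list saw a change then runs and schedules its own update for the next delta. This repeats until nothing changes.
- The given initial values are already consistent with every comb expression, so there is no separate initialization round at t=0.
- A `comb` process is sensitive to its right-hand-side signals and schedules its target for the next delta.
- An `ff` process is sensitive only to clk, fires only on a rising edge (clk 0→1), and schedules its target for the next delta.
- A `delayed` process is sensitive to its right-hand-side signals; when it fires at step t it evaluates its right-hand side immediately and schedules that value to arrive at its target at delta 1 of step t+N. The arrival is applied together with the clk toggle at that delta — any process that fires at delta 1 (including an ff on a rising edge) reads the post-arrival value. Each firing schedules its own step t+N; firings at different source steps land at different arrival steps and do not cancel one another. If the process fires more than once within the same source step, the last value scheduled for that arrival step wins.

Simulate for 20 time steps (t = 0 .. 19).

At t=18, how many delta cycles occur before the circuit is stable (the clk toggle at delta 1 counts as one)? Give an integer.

t0.Δ0 j=0 e=0 g=0 clk=0 c=0 d=1 a=0 f=0 b=1 h=1
t0.Δ1 j=0 e=0 g=0 clk=1 c=0 d=1 a=0 f=0 b=1 h=1
t0.Δ2 j=0 e=0 g=0 clk=1 c=0 d=1 a=0 f=1 b=1 h=1
t1.Δ0 j=0 e=0 g=0 clk=1 c=0 d=1 a=0 f=1 b=1 h=1
t1.Δ1 j=0 e=0 g=0 clk=0 c=0 d=1 a=0 f=1 b=1 h=1
t2.Δ0 j=0 e=0 g=0 clk=0 c=0 d=1 a=0 f=1 b=1 h=1
t2.Δ1 j=0 e=0 g=0 clk=1 c=0 d=1 a=0 f=1 b=1 h=1
t2.Δ2 j=0 e=0 g=1 clk=1 c=0 d=1 a=0 f=1 b=1 h=1
t2.Δ3 j=0 e=0 g=1 clk=1 c=0 d=1 a=0 f=1 b=1 h=0
t3.Δ0 j=0 e=0 g=1 clk=1 c=0 d=1 a=0 f=1 b=1 h=0
t3.Δ1 j=0 e=0 g=1 clk=0 c=0 d=1 a=0 f=1 b=1 h=0
t4.Δ0 j=0 e=0 g=1 clk=0 c=0 d=1 a=0 f=1 b=1 h=0
t4.Δ1 j=0 e=0 g=1 clk=1 c=0 d=1 a=0 f=1 b=1 h=0
t4.Δ2 j=1 e=0 g=0 clk=1 c=0 d=1 a=0 f=1 b=1 h=0
t4.Δ3 j=1 e=0 g=0 clk=1 c=1 d=1 a=0 f=1 b=1 h=1
t4.Δ4 j=1 e=0 g=0 clk=1 c=1 d=1 a=0 f=1 b=1 h=0
t5.Δ0 j=1 e=0 g=0 clk=1 c=1 d=1 a=0 f=1 b=1 h=0
t5.Δ1 j=1 e=0 g=0 clk=0 c=1 d=1 a=0 f=1 b=1 h=0
t6.Δ0 j=1 e=0 g=0 clk=0 c=1 d=1 a=0 f=1 b=1 h=0
t6.Δ1 j=1 e=0 g=0 clk=1 c=1 d=1 a=0 f=1 b=1 h=0
t6.Δ2 j=1 e=0 g=1 clk=1 c=1 d=1 a=0 f=1 b=1 h=0
t6.Δ3 j=1 e=0 g=1 clk=1 c=1 d=1 a=0 f=1 b=1 h=1
t7.Δ0 j=1 e=0 g=1 clk=1 c=1 d=1 a=0 f=1 b=1 h=1
t7.Δ1 j=1 e=0 g=1 clk=0 c=1 d=1 a=0 f=1 b=1 h=1
t8.Δ0 j=1 e=0 g=1 clk=0 c=1 d=1 a=0 f=1 b=1 h=1
t8.Δ1 j=1 e=0 g=1 clk=1 c=1 d=1 a=0 f=1 b=1 h=1
t8.Δ2 j=0 e=0 g=0 clk=1 c=1 d=1 a=0 f=1 b=1 h=1
t8.Δ3 j=0 e=0 g=0 clk=1 c=0 d=1 a=0 f=1 b=1 h=0
t8.Δ4 j=0 e=0 g=0 clk=1 c=0 d=1 a=0 f=1 b=1 h=1
t9.Δ0 j=0 e=0 g=0 clk=1 c=0 d=1 a=0 f=1 b=1 h=1
t9.Δ1 j=0 e=0 g=0 clk=0 c=0 d=1 a=0 f=1 b=1 h=1
t10.Δ0 j=0 e=0 g=0 clk=0 c=0 d=1 a=0 f=1 b=1 h=1
t10.Δ1 j=0 e=0 g=0 clk=1 c=0 d=1 a=0 f=1 b=1 h=1
t10.Δ2 j=0 e=0 g=1 clk=1 c=0 d=1 a=0 f=1 b=1 h=1
t10.Δ3 j=0 e=0 g=1 clk=1 c=0 d=1 a=0 f=1 b=1 h=0
t11.Δ0 j=0 e=0 g=1 clk=1 c=0 d=1 a=0 f=1 b=1 h=0
t11.Δ1 j=0 e=0 g=1 clk=0 c=0 d=1 a=0 f=1 b=1 h=0
t12.Δ0 j=0 e=0 g=1 clk=0 c=0 d=1 a=0 f=1 b=1 h=0
t12.Δ1 j=0 e=0 g=1 clk=1 c=0 d=1 a=0 f=1 b=1 h=0
t12.Δ2 j=1 e=0 g=0 clk=1 c=0 d=1 a=0 f=1 b=1 h=0
t12.Δ3 j=1 e=0 g=0 clk=1 c=1 d=1 a=0 f=1 b=1 h=1
t12.Δ4 j=1 e=0 g=0 clk=1 c=1 d=1 a=0 f=1 b=1 h=0
t13.Δ0 j=1 e=0 g=0 clk=1 c=1 d=1 a=0 f=1 b=1 h=0
t13.Δ1 j=1 e=0 g=0 clk=0 c=1 d=1 a=0 f=1 b=1 h=0
t14.Δ0 j=1 e=0 g=0 clk=0 c=1 d=1 a=0 f=1 b=1 h=0
t14.Δ1 j=1 e=0 g=0 clk=1 c=1 d=1 a=0 f=1 b=1 h=0
t14.Δ2 j=1 e=0 g=1 clk=1 c=1 d=1 a=0 f=1 b=1 h=0
t14.Δ3 j=1 e=0 g=1 clk=1 c=1 d=1 a=0 f=1 b=1 h=1
t15.Δ0 j=1 e=0 g=1 clk=1 c=1 d=1 a=0 f=1 b=1 h=1
t15.Δ1 j=1 e=0 g=1 clk=0 c=1 d=1 a=0 f=1 b=1 h=1
t16.Δ0 j=1 e=0 g=1 clk=0 c=1 d=1 a=0 f=1 b=1 h=1
t16.Δ1 j=1 e=0 g=1 clk=1 c=1 d=1 a=0 f=1 b=1 h=1
t16.Δ2 j=0 e=0 g=0 clk=1 c=1 d=1 a=0 f=1 b=1 h=1
t16.Δ3 j=0 e=0 g=0 clk=1 c=0 d=1 a=0 f=1 b=1 h=0
t16.Δ4 j=0 e=0 g=0 clk=1 c=0 d=1 a=0 f=1 b=1 h=1
t17.Δ0 j=0 e=0 g=0 clk=1 c=0 d=1 a=0 f=1 b=1 h=1
t17.Δ1 j=0 e=0 g=0 clk=0 c=0 d=1 a=0 f=1 b=1 h=1
t18.Δ0 j=0 e=0 g=0 clk=0 c=0 d=1 a=0 f=1 b=1 h=1
t18.Δ1 j=0 e=0 g=0 clk=1 c=0 d=1 a=0 f=1 b=1 h=1
t18.Δ2 j=0 e=0 g=1 clk=1 c=0 d=1 a=0 f=1 b=1 h=1
t18.Δ3 j=0 e=0 g=1 clk=1 c=0 d=1 a=0 f=1 b=1 h=0
t19.Δ0 j=0 e=0 g=1 clk=1 c=0 d=1 a=0 f=1 b=1 h=0
t19.Δ1 j=0 e=0 g=1 clk=0 c=0 d=1 a=0 f=1 b=1 h=0

3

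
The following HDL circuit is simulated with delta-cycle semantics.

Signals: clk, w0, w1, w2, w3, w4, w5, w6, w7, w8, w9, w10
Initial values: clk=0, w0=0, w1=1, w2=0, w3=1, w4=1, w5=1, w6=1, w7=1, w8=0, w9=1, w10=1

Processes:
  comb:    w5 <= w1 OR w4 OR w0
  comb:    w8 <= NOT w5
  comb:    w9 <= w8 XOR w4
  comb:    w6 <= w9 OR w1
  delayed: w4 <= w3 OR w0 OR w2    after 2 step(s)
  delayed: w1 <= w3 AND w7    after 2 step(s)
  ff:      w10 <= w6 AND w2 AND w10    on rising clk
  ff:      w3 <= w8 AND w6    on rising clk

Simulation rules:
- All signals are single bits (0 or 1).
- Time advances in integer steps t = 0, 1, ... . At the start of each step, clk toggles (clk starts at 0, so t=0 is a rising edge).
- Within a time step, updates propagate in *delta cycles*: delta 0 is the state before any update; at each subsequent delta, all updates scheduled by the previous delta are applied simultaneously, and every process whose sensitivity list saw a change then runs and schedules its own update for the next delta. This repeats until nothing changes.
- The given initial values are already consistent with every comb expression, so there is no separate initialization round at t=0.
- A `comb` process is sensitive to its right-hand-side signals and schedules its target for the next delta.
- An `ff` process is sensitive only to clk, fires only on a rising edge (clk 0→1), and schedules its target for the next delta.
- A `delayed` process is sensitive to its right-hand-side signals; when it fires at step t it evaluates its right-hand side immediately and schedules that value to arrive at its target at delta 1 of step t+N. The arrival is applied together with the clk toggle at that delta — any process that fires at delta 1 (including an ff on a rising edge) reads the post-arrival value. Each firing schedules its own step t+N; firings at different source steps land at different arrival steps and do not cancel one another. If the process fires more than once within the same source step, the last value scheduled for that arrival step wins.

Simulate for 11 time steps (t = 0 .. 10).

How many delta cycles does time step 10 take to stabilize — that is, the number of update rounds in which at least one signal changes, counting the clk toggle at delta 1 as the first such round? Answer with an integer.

5

t0.Δ0 w2=0 w5=1 w4=1 w3=1 clk=0 w7=1 w10=1 w8=0 w9=1 w1=1 w0=0 w6=1
t0.Δ1 w2=0 w5=1 w4=1 w3=1 clk=1 w7=1 w10=1 w8=0 w9=1 w1=1 w0=0 w6=1
t0.Δ2 w2=0 w5=1 w4=1 w3=0 clk=1 w7=1 w10=0 w8=0 w9=1 w1=1 w0=0 w6=1
t1.Δ0 w2=0 w5=1 w4=1 w3=0 clk=1 w7=1 w10=0 w8=0 w9=1 w1=1 w0=0 w6=1
t1.Δ1 w2=0 w5=1 w4=1 w3=0 clk=0 w7=1 w10=0 w8=0 w9=1 w1=1 w0=0 w6=1
t2.Δ0 w2=0 w5=1 w4=1 w3=0 clk=0 w7=1 w10=0 w8=0 w9=1 w1=1 w0=0 w6=1
t2.Δ1 w2=0 w5=1 w4=0 w3=0 clk=1 w7=1 w10=0 w8=0 w9=1 w1=0 w0=0 w6=1
t2.Δ2 w2=0 w5=0 w4=0 w3=0 clk=1 w7=1 w10=0 w8=0 w9=0 w1=0 w0=0 w6=1
t2.Δ3 w2=0 w5=0 w4=0 w3=0 clk=1 w7=1 w10=0 w8=1 w9=0 w1=0 w0=0 w6=0
t2.Δ4 w2=0 w5=0 w4=0 w3=0 clk=1 w7=1 w10=0 w8=1 w9=1 w1=0 w0=0 w6=0
t2.Δ5 w2=0 w5=0 w4=0 w3=0 clk=1 w7=1 w10=0 w8=1 w9=1 w1=0 w0=0 w6=1
t3.Δ0 w2=0 w5=0 w4=0 w3=0 clk=1 w7=1 w10=0 w8=1 w9=1 w1=0 w0=0 w6=1
t3.Δ1 w2=0 w5=0 w4=0 w3=0 clk=0 w7=1 w10=0 w8=1 w9=1 w1=0 w0=0 w6=1
t4.Δ0 w2=0 w5=0 w4=0 w3=0 clk=0 w7=1 w10=0 w8=1 w9=1 w1=0 w0=0 w6=1
t4.Δ1 w2=0 w5=0 w4=0 w3=0 clk=1 w7=1 w10=0 w8=1 w9=1 w1=0 w0=0 w6=1
t4.Δ2 w2=0 w5=0 w4=0 w3=1 clk=1 w7=1 w10=0 w8=1 w9=1 w1=0 w0=0 w6=1
t5.Δ0 w2=0 w5=0 w4=0 w3=1 clk=1 w7=1 w10=0 w8=1 w9=1 w1=0 w0=0 w6=1
t5.Δ1 w2=0 w5=0 w4=0 w3=1 clk=0 w7=1 w10=0 w8=1 w9=1 w1=0 w0=0 w6=1
t6.Δ0 w2=0 w5=0 w4=0 w3=1 clk=0 w7=1 w10=0 w8=1 w9=1 w1=0 w0=0 w6=1
t6.Δ1 w2=0 w5=0 w4=1 w3=1 clk=1 w7=1 w10=0 w8=1 w9=1 w1=1 w0=0 w6=1
t6.Δ2 w2=0 w5=1 w4=1 w3=1 clk=1 w7=1 w10=0 w8=1 w9=0 w1=1 w0=0 w6=1
t6.Δ3 w2=0 w5=1 w4=1 w3=1 clk=1 w7=1 w10=0 w8=0 w9=0 w1=1 w0=0 w6=1
t6.Δ4 w2=0 w5=1 w4=1 w3=1 clk=1 w7=1 w10=0 w8=0 w9=1 w1=1 w0=0 w6=1
t7.Δ0 w2=0 w5=1 w4=1 w3=1 clk=1 w7=1 w10=0 w8=0 w9=1 w1=1 w0=0 w6=1
t7.Δ1 w2=0 w5=1 w4=1 w3=1 clk=0 w7=1 w10=0 w8=0 w9=1 w1=1 w0=0 w6=1
t8.Δ0 w2=0 w5=1 w4=1 w3=1 clk=0 w7=1 w10=0 w8=0 w9=1 w1=1 w0=0 w6=1
t8.Δ1 w2=0 w5=1 w4=1 w3=1 clk=1 w7=1 w10=0 w8=0 w9=1 w1=1 w0=0 w6=1
t8.Δ2 w2=0 w5=1 w4=1 w3=0 clk=1 w7=1 w10=0 w8=0 w9=1 w1=1 w0=0 w6=1
t9.Δ0 w2=0 w5=1 w4=1 w3=0 clk=1 w7=1 w10=0 w8=0 w9=1 w1=1 w0=0 w6=1
t9.Δ1 w2=0 w5=1 w4=1 w3=0 clk=0 w7=1 w10=0 w8=0 w9=1 w1=1 w0=0 w6=1
t10.Δ0 w2=0 w5=1 w4=1 w3=0 clk=0 w7=1 w10=0 w8=0 w9=1 w1=1 w0=0 w6=1
t10.Δ1 w2=0 w5=1 w4=0 w3=0 clk=1 w7=1 w10=0 w8=0 w9=1 w1=0 w0=0 w6=1
t10.Δ2 w2=0 w5=0 w4=0 w3=0 clk=1 w7=1 w10=0 w8=0 w9=0 w1=0 w0=0 w6=1
t10.Δ3 w2=0 w5=0 w4=0 w3=0 clk=1 w7=1 w10=0 w8=1 w9=0 w1=0 w0=0 w6=0
t10.Δ4 w2=0 w5=0 w4=0 w3=0 clk=1 w7=1 w10=0 w8=1 w9=1 w1=0 w0=0 w6=0
t10.Δ5 w2=0 w5=0 w4=0 w3=0 clk=1 w7=1 w10=0 w8=1 w9=1 w1=0 w0=0 w6=1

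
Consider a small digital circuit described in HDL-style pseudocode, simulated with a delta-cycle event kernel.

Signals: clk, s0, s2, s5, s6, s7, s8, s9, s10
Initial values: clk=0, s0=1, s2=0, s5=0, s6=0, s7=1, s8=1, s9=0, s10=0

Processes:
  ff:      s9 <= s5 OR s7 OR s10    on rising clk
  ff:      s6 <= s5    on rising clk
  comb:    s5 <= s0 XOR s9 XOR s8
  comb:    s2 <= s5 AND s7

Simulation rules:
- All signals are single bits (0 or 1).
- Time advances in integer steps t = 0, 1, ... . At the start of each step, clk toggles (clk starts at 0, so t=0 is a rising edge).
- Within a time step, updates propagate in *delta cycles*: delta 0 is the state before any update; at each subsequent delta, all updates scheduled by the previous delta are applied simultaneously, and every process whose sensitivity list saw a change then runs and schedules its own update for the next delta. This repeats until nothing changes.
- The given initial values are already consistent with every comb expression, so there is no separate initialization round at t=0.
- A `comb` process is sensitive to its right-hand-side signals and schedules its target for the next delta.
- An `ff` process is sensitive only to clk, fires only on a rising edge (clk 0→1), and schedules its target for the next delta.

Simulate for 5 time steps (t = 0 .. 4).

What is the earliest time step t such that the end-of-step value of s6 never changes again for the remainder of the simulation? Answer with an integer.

t=0 Δ0: clk=0 s6=0 s10=0 s8=1 s2=0 s5=0 s0=1 s7=1 s9=0
  Δ1: clk:0→1
  Δ2: s9:0→1
  Δ3: s5:0→1
  Δ4: s2:0→1
  (4Δ to stable)
t=1 Δ0: clk=1 s6=0 s10=0 s8=1 s2=1 s5=1 s0=1 s7=1 s9=1
  Δ1: clk:1→0
  (1Δ to stable)
t=2 Δ0: clk=0 s6=0 s10=0 s8=1 s2=1 s5=1 s0=1 s7=1 s9=1
  Δ1: clk:0→1
  Δ2: s6:0→1
  (2Δ to stable)
t=3 Δ0: clk=1 s6=1 s10=0 s8=1 s2=1 s5=1 s0=1 s7=1 s9=1
  Δ1: clk:1→0
  (1Δ to stable)
t=4 Δ0: clk=0 s6=1 s10=0 s8=1 s2=1 s5=1 s0=1 s7=1 s9=1
  Δ1: clk:0→1
  (1Δ to stable)

2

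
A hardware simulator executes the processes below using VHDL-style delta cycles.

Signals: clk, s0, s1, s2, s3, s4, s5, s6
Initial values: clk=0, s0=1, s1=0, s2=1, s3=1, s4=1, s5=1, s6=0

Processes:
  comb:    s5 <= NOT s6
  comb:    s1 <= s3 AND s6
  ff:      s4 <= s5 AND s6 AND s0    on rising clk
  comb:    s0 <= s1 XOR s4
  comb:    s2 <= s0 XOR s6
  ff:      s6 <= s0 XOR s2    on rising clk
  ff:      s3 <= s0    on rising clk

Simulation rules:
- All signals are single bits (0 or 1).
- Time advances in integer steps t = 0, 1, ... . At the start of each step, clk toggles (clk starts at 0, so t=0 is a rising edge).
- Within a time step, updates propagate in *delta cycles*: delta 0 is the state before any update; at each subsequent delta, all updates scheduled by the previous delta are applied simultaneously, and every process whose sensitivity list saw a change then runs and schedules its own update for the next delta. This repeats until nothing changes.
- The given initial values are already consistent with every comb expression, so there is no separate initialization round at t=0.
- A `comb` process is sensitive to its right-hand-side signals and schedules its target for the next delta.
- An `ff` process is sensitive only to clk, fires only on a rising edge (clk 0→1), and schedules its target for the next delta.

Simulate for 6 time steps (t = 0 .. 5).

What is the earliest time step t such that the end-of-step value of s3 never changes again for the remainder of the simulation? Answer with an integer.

t=0 Δ0: s2=1 s1=0 s4=1 s0=1 s6=0 s3=1 clk=0 s5=1
  Δ1: clk:0→1
  Δ2: s4:1→0
  Δ3: s0:1→0
  Δ4: s2:1→0
  (4Δ to stable)
t=1 Δ0: s2=0 s1=0 s4=0 s0=0 s6=0 s3=1 clk=1 s5=1
  Δ1: clk:1→0
  (1Δ to stable)
t=2 Δ0: s2=0 s1=0 s4=0 s0=0 s6=0 s3=1 clk=0 s5=1
  Δ1: clk:0→1
  Δ2: s3:1→0
  (2Δ to stable)
t=3 Δ0: s2=0 s1=0 s4=0 s0=0 s6=0 s3=0 clk=1 s5=1
  Δ1: clk:1→0
  (1Δ to stable)
t=4 Δ0: s2=0 s1=0 s4=0 s0=0 s6=0 s3=0 clk=0 s5=1
  Δ1: clk:0→1
  (1Δ to stable)
t=5 Δ0: s2=0 s1=0 s4=0 s0=0 s6=0 s3=0 clk=1 s5=1
  Δ1: clk:1→0
  (1Δ to stable)

2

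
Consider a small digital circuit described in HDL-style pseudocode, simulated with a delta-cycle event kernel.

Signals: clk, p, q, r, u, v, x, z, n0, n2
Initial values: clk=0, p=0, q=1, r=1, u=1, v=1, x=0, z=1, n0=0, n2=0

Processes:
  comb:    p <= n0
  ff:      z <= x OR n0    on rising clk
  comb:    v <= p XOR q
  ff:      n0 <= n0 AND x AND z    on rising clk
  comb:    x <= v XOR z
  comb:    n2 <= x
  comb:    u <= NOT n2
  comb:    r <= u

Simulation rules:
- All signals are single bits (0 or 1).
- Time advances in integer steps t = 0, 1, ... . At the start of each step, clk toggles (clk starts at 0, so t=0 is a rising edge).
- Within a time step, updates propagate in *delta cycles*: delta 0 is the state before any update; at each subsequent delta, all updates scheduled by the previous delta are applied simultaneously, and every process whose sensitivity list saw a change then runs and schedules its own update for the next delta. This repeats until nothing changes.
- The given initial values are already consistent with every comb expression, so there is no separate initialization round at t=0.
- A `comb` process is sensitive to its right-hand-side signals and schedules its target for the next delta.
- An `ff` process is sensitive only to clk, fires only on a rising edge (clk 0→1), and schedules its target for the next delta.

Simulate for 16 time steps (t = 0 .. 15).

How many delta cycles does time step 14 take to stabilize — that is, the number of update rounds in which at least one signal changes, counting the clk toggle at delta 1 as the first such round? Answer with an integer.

6

t0.Δ0 q=1 z=1 clk=0 n2=0 p=0 x=0 v=1 n0=0 u=1 r=1
t0.Δ1 q=1 z=1 clk=1 n2=0 p=0 x=0 v=1 n0=0 u=1 r=1
t0.Δ2 q=1 z=0 clk=1 n2=0 p=0 x=0 v=1 n0=0 u=1 r=1
t0.Δ3 q=1 z=0 clk=1 n2=0 p=0 x=1 v=1 n0=0 u=1 r=1
t0.Δ4 q=1 z=0 clk=1 n2=1 p=0 x=1 v=1 n0=0 u=1 r=1
t0.Δ5 q=1 z=0 clk=1 n2=1 p=0 x=1 v=1 n0=0 u=0 r=1
t0.Δ6 q=1 z=0 clk=1 n2=1 p=0 x=1 v=1 n0=0 u=0 r=0
t1.Δ0 q=1 z=0 clk=1 n2=1 p=0 x=1 v=1 n0=0 u=0 r=0
t1.Δ1 q=1 z=0 clk=0 n2=1 p=0 x=1 v=1 n0=0 u=0 r=0
t2.Δ0 q=1 z=0 clk=0 n2=1 p=0 x=1 v=1 n0=0 u=0 r=0
t2.Δ1 q=1 z=0 clk=1 n2=1 p=0 x=1 v=1 n0=0 u=0 r=0
t2.Δ2 q=1 z=1 clk=1 n2=1 p=0 x=1 v=1 n0=0 u=0 r=0
t2.Δ3 q=1 z=1 clk=1 n2=1 p=0 x=0 v=1 n0=0 u=0 r=0
t2.Δ4 q=1 z=1 clk=1 n2=0 p=0 x=0 v=1 n0=0 u=0 r=0
t2.Δ5 q=1 z=1 clk=1 n2=0 p=0 x=0 v=1 n0=0 u=1 r=0
t2.Δ6 q=1 z=1 clk=1 n2=0 p=0 x=0 v=1 n0=0 u=1 r=1
t3.Δ0 q=1 z=1 clk=1 n2=0 p=0 x=0 v=1 n0=0 u=1 r=1
t3.Δ1 q=1 z=1 clk=0 n2=0 p=0 x=0 v=1 n0=0 u=1 r=1
t4.Δ0 q=1 z=1 clk=0 n2=0 p=0 x=0 v=1 n0=0 u=1 r=1
t4.Δ1 q=1 z=1 clk=1 n2=0 p=0 x=0 v=1 n0=0 u=1 r=1
t4.Δ2 q=1 z=0 clk=1 n2=0 p=0 x=0 v=1 n0=0 u=1 r=1
t4.Δ3 q=1 z=0 clk=1 n2=0 p=0 x=1 v=1 n0=0 u=1 r=1
t4.Δ4 q=1 z=0 clk=1 n2=1 p=0 x=1 v=1 n0=0 u=1 r=1
t4.Δ5 q=1 z=0 clk=1 n2=1 p=0 x=1 v=1 n0=0 u=0 r=1
t4.Δ6 q=1 z=0 clk=1 n2=1 p=0 x=1 v=1 n0=0 u=0 r=0
t5.Δ0 q=1 z=0 clk=1 n2=1 p=0 x=1 v=1 n0=0 u=0 r=0
t5.Δ1 q=1 z=0 clk=0 n2=1 p=0 x=1 v=1 n0=0 u=0 r=0
t6.Δ0 q=1 z=0 clk=0 n2=1 p=0 x=1 v=1 n0=0 u=0 r=0
t6.Δ1 q=1 z=0 clk=1 n2=1 p=0 x=1 v=1 n0=0 u=0 r=0
t6.Δ2 q=1 z=1 clk=1 n2=1 p=0 x=1 v=1 n0=0 u=0 r=0
t6.Δ3 q=1 z=1 clk=1 n2=1 p=0 x=0 v=1 n0=0 u=0 r=0
t6.Δ4 q=1 z=1 clk=1 n2=0 p=0 x=0 v=1 n0=0 u=0 r=0
t6.Δ5 q=1 z=1 clk=1 n2=0 p=0 x=0 v=1 n0=0 u=1 r=0
t6.Δ6 q=1 z=1 clk=1 n2=0 p=0 x=0 v=1 n0=0 u=1 r=1
t7.Δ0 q=1 z=1 clk=1 n2=0 p=0 x=0 v=1 n0=0 u=1 r=1
t7.Δ1 q=1 z=1 clk=0 n2=0 p=0 x=0 v=1 n0=0 u=1 r=1
t8.Δ0 q=1 z=1 clk=0 n2=0 p=0 x=0 v=1 n0=0 u=1 r=1
t8.Δ1 q=1 z=1 clk=1 n2=0 p=0 x=0 v=1 n0=0 u=1 r=1
t8.Δ2 q=1 z=0 clk=1 n2=0 p=0 x=0 v=1 n0=0 u=1 r=1
t8.Δ3 q=1 z=0 clk=1 n2=0 p=0 x=1 v=1 n0=0 u=1 r=1
t8.Δ4 q=1 z=0 clk=1 n2=1 p=0 x=1 v=1 n0=0 u=1 r=1
t8.Δ5 q=1 z=0 clk=1 n2=1 p=0 x=1 v=1 n0=0 u=0 r=1
t8.Δ6 q=1 z=0 clk=1 n2=1 p=0 x=1 v=1 n0=0 u=0 r=0
t9.Δ0 q=1 z=0 clk=1 n2=1 p=0 x=1 v=1 n0=0 u=0 r=0
t9.Δ1 q=1 z=0 clk=0 n2=1 p=0 x=1 v=1 n0=0 u=0 r=0
t10.Δ0 q=1 z=0 clk=0 n2=1 p=0 x=1 v=1 n0=0 u=0 r=0
t10.Δ1 q=1 z=0 clk=1 n2=1 p=0 x=1 v=1 n0=0 u=0 r=0
t10.Δ2 q=1 z=1 clk=1 n2=1 p=0 x=1 v=1 n0=0 u=0 r=0
t10.Δ3 q=1 z=1 clk=1 n2=1 p=0 x=0 v=1 n0=0 u=0 r=0
t10.Δ4 q=1 z=1 clk=1 n2=0 p=0 x=0 v=1 n0=0 u=0 r=0
t10.Δ5 q=1 z=1 clk=1 n2=0 p=0 x=0 v=1 n0=0 u=1 r=0
t10.Δ6 q=1 z=1 clk=1 n2=0 p=0 x=0 v=1 n0=0 u=1 r=1
t11.Δ0 q=1 z=1 clk=1 n2=0 p=0 x=0 v=1 n0=0 u=1 r=1
t11.Δ1 q=1 z=1 clk=0 n2=0 p=0 x=0 v=1 n0=0 u=1 r=1
t12.Δ0 q=1 z=1 clk=0 n2=0 p=0 x=0 v=1 n0=0 u=1 r=1
t12.Δ1 q=1 z=1 clk=1 n2=0 p=0 x=0 v=1 n0=0 u=1 r=1
t12.Δ2 q=1 z=0 clk=1 n2=0 p=0 x=0 v=1 n0=0 u=1 r=1
t12.Δ3 q=1 z=0 clk=1 n2=0 p=0 x=1 v=1 n0=0 u=1 r=1
t12.Δ4 q=1 z=0 clk=1 n2=1 p=0 x=1 v=1 n0=0 u=1 r=1
t12.Δ5 q=1 z=0 clk=1 n2=1 p=0 x=1 v=1 n0=0 u=0 r=1
t12.Δ6 q=1 z=0 clk=1 n2=1 p=0 x=1 v=1 n0=0 u=0 r=0
t13.Δ0 q=1 z=0 clk=1 n2=1 p=0 x=1 v=1 n0=0 u=0 r=0
t13.Δ1 q=1 z=0 clk=0 n2=1 p=0 x=1 v=1 n0=0 u=0 r=0
t14.Δ0 q=1 z=0 clk=0 n2=1 p=0 x=1 v=1 n0=0 u=0 r=0
t14.Δ1 q=1 z=0 clk=1 n2=1 p=0 x=1 v=1 n0=0 u=0 r=0
t14.Δ2 q=1 z=1 clk=1 n2=1 p=0 x=1 v=1 n0=0 u=0 r=0
t14.Δ3 q=1 z=1 clk=1 n2=1 p=0 x=0 v=1 n0=0 u=0 r=0
t14.Δ4 q=1 z=1 clk=1 n2=0 p=0 x=0 v=1 n0=0 u=0 r=0
t14.Δ5 q=1 z=1 clk=1 n2=0 p=0 x=0 v=1 n0=0 u=1 r=0
t14.Δ6 q=1 z=1 clk=1 n2=0 p=0 x=0 v=1 n0=0 u=1 r=1
t15.Δ0 q=1 z=1 clk=1 n2=0 p=0 x=0 v=1 n0=0 u=1 r=1
t15.Δ1 q=1 z=1 clk=0 n2=0 p=0 x=0 v=1 n0=0 u=1 r=1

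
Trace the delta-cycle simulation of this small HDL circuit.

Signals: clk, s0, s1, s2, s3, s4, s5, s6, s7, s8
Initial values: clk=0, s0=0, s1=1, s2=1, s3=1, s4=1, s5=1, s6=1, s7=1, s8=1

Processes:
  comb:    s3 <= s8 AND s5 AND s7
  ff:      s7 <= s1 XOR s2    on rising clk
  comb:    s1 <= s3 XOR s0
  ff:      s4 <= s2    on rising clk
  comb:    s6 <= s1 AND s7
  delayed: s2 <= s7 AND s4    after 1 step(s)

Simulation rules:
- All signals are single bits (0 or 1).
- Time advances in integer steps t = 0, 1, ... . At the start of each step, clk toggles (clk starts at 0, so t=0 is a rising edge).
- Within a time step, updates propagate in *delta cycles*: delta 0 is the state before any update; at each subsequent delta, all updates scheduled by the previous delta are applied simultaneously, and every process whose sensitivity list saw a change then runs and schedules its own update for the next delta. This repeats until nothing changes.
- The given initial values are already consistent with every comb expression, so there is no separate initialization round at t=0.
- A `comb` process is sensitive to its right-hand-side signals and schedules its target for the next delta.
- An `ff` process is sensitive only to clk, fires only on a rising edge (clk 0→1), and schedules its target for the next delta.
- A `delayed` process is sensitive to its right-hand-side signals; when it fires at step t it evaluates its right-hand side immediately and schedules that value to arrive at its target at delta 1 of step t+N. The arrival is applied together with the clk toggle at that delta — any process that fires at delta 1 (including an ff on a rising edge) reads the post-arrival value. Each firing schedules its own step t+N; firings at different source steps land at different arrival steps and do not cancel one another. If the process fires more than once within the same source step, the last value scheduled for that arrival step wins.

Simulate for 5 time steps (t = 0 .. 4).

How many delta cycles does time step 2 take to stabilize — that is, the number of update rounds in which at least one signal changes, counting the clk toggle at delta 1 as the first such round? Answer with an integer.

2

t=0 Δ0: s6=1 s1=1 s7=1 s2=1 s3=1 clk=0 s0=0 s5=1 s4=1 s8=1
  Δ1: clk:0→1
  Δ2: s7:1→0
  Δ3: s6:1→0, s3:1→0
  Δ4: s1:1→0
  (4Δ to stable)
t=1 Δ0: s6=0 s1=0 s7=0 s2=1 s3=0 clk=1 s0=0 s5=1 s4=1 s8=1
  Δ1: s2:1→0, clk:1→0
  (1Δ to stable)
t=2 Δ0: s6=0 s1=0 s7=0 s2=0 s3=0 clk=0 s0=0 s5=1 s4=1 s8=1
  Δ1: clk:0→1
  Δ2: s4:1→0
  (2Δ to stable)
t=3 Δ0: s6=0 s1=0 s7=0 s2=0 s3=0 clk=1 s0=0 s5=1 s4=0 s8=1
  Δ1: clk:1→0
  (1Δ to stable)
t=4 Δ0: s6=0 s1=0 s7=0 s2=0 s3=0 clk=0 s0=0 s5=1 s4=0 s8=1
  Δ1: clk:0→1
  (1Δ to stable)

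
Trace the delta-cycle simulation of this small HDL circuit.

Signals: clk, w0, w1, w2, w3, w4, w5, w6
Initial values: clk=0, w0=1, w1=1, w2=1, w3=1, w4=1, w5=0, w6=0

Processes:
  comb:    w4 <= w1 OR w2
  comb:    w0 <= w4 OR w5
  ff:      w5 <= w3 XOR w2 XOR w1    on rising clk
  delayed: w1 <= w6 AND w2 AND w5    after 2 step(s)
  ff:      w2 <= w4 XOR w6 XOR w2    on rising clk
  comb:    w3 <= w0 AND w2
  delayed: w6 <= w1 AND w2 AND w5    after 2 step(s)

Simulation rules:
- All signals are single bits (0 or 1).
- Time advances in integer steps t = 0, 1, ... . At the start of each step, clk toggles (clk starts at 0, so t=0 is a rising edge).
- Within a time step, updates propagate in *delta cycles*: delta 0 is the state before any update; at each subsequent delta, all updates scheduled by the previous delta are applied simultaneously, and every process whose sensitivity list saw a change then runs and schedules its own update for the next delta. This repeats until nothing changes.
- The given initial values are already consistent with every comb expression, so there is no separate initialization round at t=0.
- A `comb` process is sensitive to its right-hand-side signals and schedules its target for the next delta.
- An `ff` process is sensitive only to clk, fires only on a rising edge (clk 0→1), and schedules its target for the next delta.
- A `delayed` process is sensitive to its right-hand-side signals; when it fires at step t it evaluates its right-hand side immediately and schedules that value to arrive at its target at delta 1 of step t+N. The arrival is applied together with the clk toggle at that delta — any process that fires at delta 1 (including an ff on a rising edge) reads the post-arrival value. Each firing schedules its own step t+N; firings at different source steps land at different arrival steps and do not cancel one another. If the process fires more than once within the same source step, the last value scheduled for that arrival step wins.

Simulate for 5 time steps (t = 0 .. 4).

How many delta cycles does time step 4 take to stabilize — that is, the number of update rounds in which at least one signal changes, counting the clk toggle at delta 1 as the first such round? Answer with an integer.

t0.Δ0 w6=0 clk=0 w2=1 w4=1 w3=1 w5=0 w0=1 w1=1
t0.Δ1 w6=0 clk=1 w2=1 w4=1 w3=1 w5=0 w0=1 w1=1
t0.Δ2 w6=0 clk=1 w2=0 w4=1 w3=1 w5=1 w0=1 w1=1
t0.Δ3 w6=0 clk=1 w2=0 w4=1 w3=0 w5=1 w0=1 w1=1
t1.Δ0 w6=0 clk=1 w2=0 w4=1 w3=0 w5=1 w0=1 w1=1
t1.Δ1 w6=0 clk=0 w2=0 w4=1 w3=0 w5=1 w0=1 w1=1
t2.Δ0 w6=0 clk=0 w2=0 w4=1 w3=0 w5=1 w0=1 w1=1
t2.Δ1 w6=0 clk=1 w2=0 w4=1 w3=0 w5=1 w0=1 w1=0
t2.Δ2 w6=0 clk=1 w2=1 w4=0 w3=0 w5=0 w0=1 w1=0
t2.Δ3 w6=0 clk=1 w2=1 w4=1 w3=1 w5=0 w0=0 w1=0
t2.Δ4 w6=0 clk=1 w2=1 w4=1 w3=0 w5=0 w0=1 w1=0
t2.Δ5 w6=0 clk=1 w2=1 w4=1 w3=1 w5=0 w0=1 w1=0
t3.Δ0 w6=0 clk=1 w2=1 w4=1 w3=1 w5=0 w0=1 w1=0
t3.Δ1 w6=0 clk=0 w2=1 w4=1 w3=1 w5=0 w0=1 w1=0
t4.Δ0 w6=0 clk=0 w2=1 w4=1 w3=1 w5=0 w0=1 w1=0
t4.Δ1 w6=0 clk=1 w2=1 w4=1 w3=1 w5=0 w0=1 w1=0
t4.Δ2 w6=0 clk=1 w2=0 w4=1 w3=1 w5=0 w0=1 w1=0
t4.Δ3 w6=0 clk=1 w2=0 w4=0 w3=0 w5=0 w0=1 w1=0
t4.Δ4 w6=0 clk=1 w2=0 w4=0 w3=0 w5=0 w0=0 w1=0

4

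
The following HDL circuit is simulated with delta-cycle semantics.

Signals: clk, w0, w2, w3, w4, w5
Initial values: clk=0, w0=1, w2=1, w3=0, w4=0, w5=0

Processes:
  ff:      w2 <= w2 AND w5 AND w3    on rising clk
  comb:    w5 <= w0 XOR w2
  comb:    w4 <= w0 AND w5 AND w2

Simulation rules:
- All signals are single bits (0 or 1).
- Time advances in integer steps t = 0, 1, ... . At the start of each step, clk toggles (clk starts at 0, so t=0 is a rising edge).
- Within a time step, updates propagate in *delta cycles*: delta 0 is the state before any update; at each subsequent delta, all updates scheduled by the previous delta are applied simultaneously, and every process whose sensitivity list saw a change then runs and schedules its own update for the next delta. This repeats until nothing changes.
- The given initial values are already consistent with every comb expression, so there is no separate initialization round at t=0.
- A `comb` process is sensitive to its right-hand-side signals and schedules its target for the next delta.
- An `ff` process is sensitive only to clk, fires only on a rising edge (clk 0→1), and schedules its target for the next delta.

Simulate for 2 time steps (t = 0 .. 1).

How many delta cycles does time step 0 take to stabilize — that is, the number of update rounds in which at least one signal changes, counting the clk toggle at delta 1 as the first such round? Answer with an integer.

3

t0.Δ0 clk=0 w4=0 w3=0 w2=1 w5=0 w0=1
t0.Δ1 clk=1 w4=0 w3=0 w2=1 w5=0 w0=1
t0.Δ2 clk=1 w4=0 w3=0 w2=0 w5=0 w0=1
t0.Δ3 clk=1 w4=0 w3=0 w2=0 w5=1 w0=1
t1.Δ0 clk=1 w4=0 w3=0 w2=0 w5=1 w0=1
t1.Δ1 clk=0 w4=0 w3=0 w2=0 w5=1 w0=1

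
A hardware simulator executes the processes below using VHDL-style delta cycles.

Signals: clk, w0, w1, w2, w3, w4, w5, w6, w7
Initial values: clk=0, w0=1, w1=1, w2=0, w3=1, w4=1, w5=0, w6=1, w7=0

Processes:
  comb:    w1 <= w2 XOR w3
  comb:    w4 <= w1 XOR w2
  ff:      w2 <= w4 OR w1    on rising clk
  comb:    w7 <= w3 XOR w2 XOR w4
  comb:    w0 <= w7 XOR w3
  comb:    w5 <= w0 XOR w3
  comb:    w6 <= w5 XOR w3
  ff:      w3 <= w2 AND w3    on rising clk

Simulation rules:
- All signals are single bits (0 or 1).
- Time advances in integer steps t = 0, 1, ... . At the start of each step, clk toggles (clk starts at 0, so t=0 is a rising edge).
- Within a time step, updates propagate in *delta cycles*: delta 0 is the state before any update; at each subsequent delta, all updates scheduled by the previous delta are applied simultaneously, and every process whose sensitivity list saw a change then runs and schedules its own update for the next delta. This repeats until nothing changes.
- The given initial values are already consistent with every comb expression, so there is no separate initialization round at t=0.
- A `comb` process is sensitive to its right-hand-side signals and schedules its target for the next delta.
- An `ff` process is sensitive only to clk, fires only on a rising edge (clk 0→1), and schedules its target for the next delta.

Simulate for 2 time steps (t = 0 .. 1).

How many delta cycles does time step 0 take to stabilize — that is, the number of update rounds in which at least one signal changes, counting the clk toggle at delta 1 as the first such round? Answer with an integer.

7

t0.Δ0 w5=0 w3=1 w2=0 w4=1 w1=1 clk=0 w0=1 w6=1 w7=0
t0.Δ1 w5=0 w3=1 w2=0 w4=1 w1=1 clk=1 w0=1 w6=1 w7=0
t0.Δ2 w5=0 w3=0 w2=1 w4=1 w1=1 clk=1 w0=1 w6=1 w7=0
t0.Δ3 w5=1 w3=0 w2=1 w4=0 w1=1 clk=1 w0=0 w6=0 w7=0
t0.Δ4 w5=0 w3=0 w2=1 w4=0 w1=1 clk=1 w0=0 w6=1 w7=1
t0.Δ5 w5=0 w3=0 w2=1 w4=0 w1=1 clk=1 w0=1 w6=0 w7=1
t0.Δ6 w5=1 w3=0 w2=1 w4=0 w1=1 clk=1 w0=1 w6=0 w7=1
t0.Δ7 w5=1 w3=0 w2=1 w4=0 w1=1 clk=1 w0=1 w6=1 w7=1
t1.Δ0 w5=1 w3=0 w2=1 w4=0 w1=1 clk=1 w0=1 w6=1 w7=1
t1.Δ1 w5=1 w3=0 w2=1 w4=0 w1=1 clk=0 w0=1 w6=1 w7=1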